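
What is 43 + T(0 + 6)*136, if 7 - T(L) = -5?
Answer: 1675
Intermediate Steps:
T(L) = 12 (T(L) = 7 - 1*(-5) = 7 + 5 = 12)
43 + T(0 + 6)*136 = 43 + 12*136 = 43 + 1632 = 1675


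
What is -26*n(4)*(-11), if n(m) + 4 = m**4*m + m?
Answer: 292864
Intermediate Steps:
n(m) = -4 + m + m**5 (n(m) = -4 + (m**4*m + m) = -4 + (m**5 + m) = -4 + (m + m**5) = -4 + m + m**5)
-26*n(4)*(-11) = -26*(-4 + 4 + 4**5)*(-11) = -26*(-4 + 4 + 1024)*(-11) = -26*1024*(-11) = -26624*(-11) = 292864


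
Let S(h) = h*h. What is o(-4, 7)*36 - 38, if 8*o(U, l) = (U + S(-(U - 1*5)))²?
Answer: 53285/2 ≈ 26643.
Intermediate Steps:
S(h) = h²
o(U, l) = (U + (5 - U)²)²/8 (o(U, l) = (U + (-(U - 1*5))²)²/8 = (U + (-(U - 5))²)²/8 = (U + (-(-5 + U))²)²/8 = (U + (5 - U)²)²/8)
o(-4, 7)*36 - 38 = ((-4 + (-5 - 4)²)²/8)*36 - 38 = ((-4 + (-9)²)²/8)*36 - 38 = ((-4 + 81)²/8)*36 - 38 = ((⅛)*77²)*36 - 38 = ((⅛)*5929)*36 - 38 = (5929/8)*36 - 38 = 53361/2 - 38 = 53285/2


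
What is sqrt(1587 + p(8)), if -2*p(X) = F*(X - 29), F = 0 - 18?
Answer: sqrt(1398) ≈ 37.390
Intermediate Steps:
F = -18
p(X) = -261 + 9*X (p(X) = -(-9)*(X - 29) = -(-9)*(-29 + X) = -(522 - 18*X)/2 = -261 + 9*X)
sqrt(1587 + p(8)) = sqrt(1587 + (-261 + 9*8)) = sqrt(1587 + (-261 + 72)) = sqrt(1587 - 189) = sqrt(1398)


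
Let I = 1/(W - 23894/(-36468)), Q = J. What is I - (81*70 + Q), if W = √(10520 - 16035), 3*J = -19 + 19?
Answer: 36*(-2871855*√5515 + 1881146*I)/(-11947*I + 18234*√5515) ≈ -5670.0 - 0.013465*I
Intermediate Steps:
J = 0 (J = (-19 + 19)/3 = (⅓)*0 = 0)
Q = 0
W = I*√5515 (W = √(-5515) = I*√5515 ≈ 74.263*I)
I = 1/(11947/18234 + I*√5515) (I = 1/(I*√5515 - 23894/(-36468)) = 1/(I*√5515 - 23894*(-1/36468)) = 1/(I*√5515 + 11947/18234) = 1/(11947/18234 + I*√5515) ≈ 0.0001188 - 0.013465*I)
I - (81*70 + Q) = (217841598/1833763070149 - 332478756*I*√5515/1833763070149) - (81*70 + 0) = (217841598/1833763070149 - 332478756*I*√5515/1833763070149) - (5670 + 0) = (217841598/1833763070149 - 332478756*I*√5515/1833763070149) - 1*5670 = (217841598/1833763070149 - 332478756*I*√5515/1833763070149) - 5670 = -10397436389903232/1833763070149 - 332478756*I*√5515/1833763070149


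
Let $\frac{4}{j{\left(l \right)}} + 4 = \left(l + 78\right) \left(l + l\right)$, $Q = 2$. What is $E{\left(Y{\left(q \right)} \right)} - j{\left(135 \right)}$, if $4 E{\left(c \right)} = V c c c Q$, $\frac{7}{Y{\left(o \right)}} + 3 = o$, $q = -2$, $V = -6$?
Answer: $\frac{29586587}{3594125} \approx 8.2319$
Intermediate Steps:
$Y{\left(o \right)} = \frac{7}{-3 + o}$
$j{\left(l \right)} = \frac{4}{-4 + 2 l \left(78 + l\right)}$ ($j{\left(l \right)} = \frac{4}{-4 + \left(l + 78\right) \left(l + l\right)} = \frac{4}{-4 + \left(78 + l\right) 2 l} = \frac{4}{-4 + 2 l \left(78 + l\right)}$)
$E{\left(c \right)} = - 3 c^{3}$ ($E{\left(c \right)} = \frac{- 6 c c c 2}{4} = \frac{- 6 c c^{2} \cdot 2}{4} = \frac{- 6 c 2 c^{2}}{4} = \frac{\left(-12\right) c^{3}}{4} = - 3 c^{3}$)
$E{\left(Y{\left(q \right)} \right)} - j{\left(135 \right)} = - 3 \left(\frac{7}{-3 - 2}\right)^{3} - \frac{2}{-2 + 135^{2} + 78 \cdot 135} = - 3 \left(\frac{7}{-5}\right)^{3} - \frac{2}{-2 + 18225 + 10530} = - 3 \left(7 \left(- \frac{1}{5}\right)\right)^{3} - \frac{2}{28753} = - 3 \left(- \frac{7}{5}\right)^{3} - 2 \cdot \frac{1}{28753} = \left(-3\right) \left(- \frac{343}{125}\right) - \frac{2}{28753} = \frac{1029}{125} - \frac{2}{28753} = \frac{29586587}{3594125}$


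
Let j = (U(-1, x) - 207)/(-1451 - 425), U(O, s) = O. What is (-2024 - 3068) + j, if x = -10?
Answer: -2388096/469 ≈ -5091.9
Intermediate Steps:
j = 52/469 (j = (-1 - 207)/(-1451 - 425) = -208/(-1876) = -208*(-1/1876) = 52/469 ≈ 0.11087)
(-2024 - 3068) + j = (-2024 - 3068) + 52/469 = -5092 + 52/469 = -2388096/469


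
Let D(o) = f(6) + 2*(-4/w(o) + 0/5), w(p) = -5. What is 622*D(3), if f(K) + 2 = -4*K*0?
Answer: -1244/5 ≈ -248.80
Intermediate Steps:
f(K) = -2 (f(K) = -2 - 4*K*0 = -2 + 0 = -2)
D(o) = -⅖ (D(o) = -2 + 2*(-4/(-5) + 0/5) = -2 + 2*(-4*(-⅕) + 0*(⅕)) = -2 + 2*(⅘ + 0) = -2 + 2*(⅘) = -2 + 8/5 = -⅖)
622*D(3) = 622*(-⅖) = -1244/5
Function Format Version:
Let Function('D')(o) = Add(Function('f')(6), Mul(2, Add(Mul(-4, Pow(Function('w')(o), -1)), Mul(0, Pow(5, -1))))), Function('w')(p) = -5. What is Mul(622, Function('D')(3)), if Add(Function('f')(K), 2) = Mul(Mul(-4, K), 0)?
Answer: Rational(-1244, 5) ≈ -248.80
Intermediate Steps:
Function('f')(K) = -2 (Function('f')(K) = Add(-2, Mul(Mul(-4, K), 0)) = Add(-2, 0) = -2)
Function('D')(o) = Rational(-2, 5) (Function('D')(o) = Add(-2, Mul(2, Add(Mul(-4, Pow(-5, -1)), Mul(0, Pow(5, -1))))) = Add(-2, Mul(2, Add(Mul(-4, Rational(-1, 5)), Mul(0, Rational(1, 5))))) = Add(-2, Mul(2, Add(Rational(4, 5), 0))) = Add(-2, Mul(2, Rational(4, 5))) = Add(-2, Rational(8, 5)) = Rational(-2, 5))
Mul(622, Function('D')(3)) = Mul(622, Rational(-2, 5)) = Rational(-1244, 5)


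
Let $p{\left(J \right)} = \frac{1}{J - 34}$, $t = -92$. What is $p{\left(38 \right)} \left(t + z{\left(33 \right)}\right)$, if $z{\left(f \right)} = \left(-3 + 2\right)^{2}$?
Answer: $- \frac{91}{4} \approx -22.75$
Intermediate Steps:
$z{\left(f \right)} = 1$ ($z{\left(f \right)} = \left(-1\right)^{2} = 1$)
$p{\left(J \right)} = \frac{1}{-34 + J}$
$p{\left(38 \right)} \left(t + z{\left(33 \right)}\right) = \frac{-92 + 1}{-34 + 38} = \frac{1}{4} \left(-91\right) = - \frac{91}{4}$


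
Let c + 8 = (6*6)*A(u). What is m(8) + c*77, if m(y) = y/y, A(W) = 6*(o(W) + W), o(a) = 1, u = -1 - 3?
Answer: -50511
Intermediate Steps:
u = -4
A(W) = 6 + 6*W (A(W) = 6*(1 + W) = 6 + 6*W)
m(y) = 1
c = -656 (c = -8 + (6*6)*(6 + 6*(-4)) = -8 + 36*(6 - 24) = -8 + 36*(-18) = -8 - 648 = -656)
m(8) + c*77 = 1 - 656*77 = 1 - 50512 = -50511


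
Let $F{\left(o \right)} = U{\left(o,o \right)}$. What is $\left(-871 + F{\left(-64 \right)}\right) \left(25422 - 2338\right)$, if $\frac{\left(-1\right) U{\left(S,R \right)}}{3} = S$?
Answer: $-15674036$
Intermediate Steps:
$U{\left(S,R \right)} = - 3 S$
$F{\left(o \right)} = - 3 o$
$\left(-871 + F{\left(-64 \right)}\right) \left(25422 - 2338\right) = \left(-871 - -192\right) \left(25422 - 2338\right) = \left(-871 + 192\right) 23084 = \left(-679\right) 23084 = -15674036$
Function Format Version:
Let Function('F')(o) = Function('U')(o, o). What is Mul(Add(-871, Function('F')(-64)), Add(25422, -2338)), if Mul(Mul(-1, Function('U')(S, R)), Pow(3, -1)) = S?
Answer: -15674036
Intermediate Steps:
Function('U')(S, R) = Mul(-3, S)
Function('F')(o) = Mul(-3, o)
Mul(Add(-871, Function('F')(-64)), Add(25422, -2338)) = Mul(Add(-871, Mul(-3, -64)), Add(25422, -2338)) = Mul(Add(-871, 192), 23084) = Mul(-679, 23084) = -15674036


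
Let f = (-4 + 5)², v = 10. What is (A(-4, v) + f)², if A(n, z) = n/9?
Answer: 25/81 ≈ 0.30864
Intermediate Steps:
A(n, z) = n/9 (A(n, z) = n*(⅑) = n/9)
f = 1 (f = 1² = 1)
(A(-4, v) + f)² = ((⅑)*(-4) + 1)² = (-4/9 + 1)² = (5/9)² = 25/81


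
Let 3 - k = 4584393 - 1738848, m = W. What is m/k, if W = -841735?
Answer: 841735/2845542 ≈ 0.29581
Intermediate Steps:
m = -841735
k = -2845542 (k = 3 - (4584393 - 1738848) = 3 - 1*2845545 = 3 - 2845545 = -2845542)
m/k = -841735/(-2845542) = -841735*(-1/2845542) = 841735/2845542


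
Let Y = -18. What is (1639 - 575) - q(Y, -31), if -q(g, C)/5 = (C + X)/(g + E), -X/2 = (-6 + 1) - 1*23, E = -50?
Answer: 72227/68 ≈ 1062.2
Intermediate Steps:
X = 56 (X = -2*((-6 + 1) - 1*23) = -2*(-5 - 23) = -2*(-28) = 56)
q(g, C) = -5*(56 + C)/(-50 + g) (q(g, C) = -5*(C + 56)/(g - 50) = -5*(56 + C)/(-50 + g))
(1639 - 575) - q(Y, -31) = (1639 - 575) - 5*(-56 - 1*(-31))/(-50 - 18) = 1064 - 5*(-56 + 31)/(-68) = 1064 - 5*(-1)*(-25)/68 = 1064 - 1*125/68 = 1064 - 125/68 = 72227/68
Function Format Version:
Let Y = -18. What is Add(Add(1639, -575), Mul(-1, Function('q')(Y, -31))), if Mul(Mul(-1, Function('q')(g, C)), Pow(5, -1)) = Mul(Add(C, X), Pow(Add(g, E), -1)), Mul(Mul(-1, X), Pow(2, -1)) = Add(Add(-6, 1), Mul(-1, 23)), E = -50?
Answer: Rational(72227, 68) ≈ 1062.2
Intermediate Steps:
X = 56 (X = Mul(-2, Add(Add(-6, 1), Mul(-1, 23))) = Mul(-2, Add(-5, -23)) = Mul(-2, -28) = 56)
Function('q')(g, C) = Mul(-5, Pow(Add(-50, g), -1), Add(56, C)) (Function('q')(g, C) = Mul(-5, Mul(Add(C, 56), Pow(Add(g, -50), -1))) = Mul(-5, Mul(Add(56, C), Pow(Add(-50, g), -1))) = Mul(-5, Mul(Pow(Add(-50, g), -1), Add(56, C))) = Mul(-5, Pow(Add(-50, g), -1), Add(56, C)))
Add(Add(1639, -575), Mul(-1, Function('q')(Y, -31))) = Add(Add(1639, -575), Mul(-1, Mul(5, Pow(Add(-50, -18), -1), Add(-56, Mul(-1, -31))))) = Add(1064, Mul(-1, Mul(5, Pow(-68, -1), Add(-56, 31)))) = Add(1064, Mul(-1, Mul(5, Rational(-1, 68), -25))) = Add(1064, Mul(-1, Rational(125, 68))) = Add(1064, Rational(-125, 68)) = Rational(72227, 68)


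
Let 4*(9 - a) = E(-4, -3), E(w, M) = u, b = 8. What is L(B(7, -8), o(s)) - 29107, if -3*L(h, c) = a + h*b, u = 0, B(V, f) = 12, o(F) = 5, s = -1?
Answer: -29142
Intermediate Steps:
E(w, M) = 0
a = 9 (a = 9 - ¼*0 = 9 + 0 = 9)
L(h, c) = -3 - 8*h/3 (L(h, c) = -(9 + h*8)/3 = -(9 + 8*h)/3 = -3 - 8*h/3)
L(B(7, -8), o(s)) - 29107 = (-3 - 8/3*12) - 29107 = (-3 - 32) - 29107 = -35 - 29107 = -29142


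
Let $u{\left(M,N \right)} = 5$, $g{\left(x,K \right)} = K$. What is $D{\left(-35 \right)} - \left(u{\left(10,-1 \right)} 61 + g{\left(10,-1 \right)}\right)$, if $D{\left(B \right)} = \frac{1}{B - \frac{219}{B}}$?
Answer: $- \frac{305859}{1006} \approx -304.03$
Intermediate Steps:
$D{\left(-35 \right)} - \left(u{\left(10,-1 \right)} 61 + g{\left(10,-1 \right)}\right) = - \frac{35}{-219 + \left(-35\right)^{2}} - \left(5 \cdot 61 - 1\right) = - \frac{35}{-219 + 1225} - \left(305 - 1\right) = - \frac{35}{1006} - 304 = - \frac{305859}{1006}$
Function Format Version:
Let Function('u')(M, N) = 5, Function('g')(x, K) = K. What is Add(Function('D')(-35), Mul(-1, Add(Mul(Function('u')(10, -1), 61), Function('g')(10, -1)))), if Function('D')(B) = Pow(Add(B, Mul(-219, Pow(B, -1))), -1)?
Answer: Rational(-305859, 1006) ≈ -304.03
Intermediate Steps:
Add(Function('D')(-35), Mul(-1, Add(Mul(Function('u')(10, -1), 61), Function('g')(10, -1)))) = Add(Mul(-35, Pow(Add(-219, Pow(-35, 2)), -1)), Mul(-1, Add(Mul(5, 61), -1))) = Add(Mul(-35, Pow(Add(-219, 1225), -1)), Mul(-1, Add(305, -1))) = Add(Mul(-35, Pow(1006, -1)), Mul(-1, 304)) = Add(Mul(-35, Rational(1, 1006)), -304) = Add(Rational(-35, 1006), -304) = Rational(-305859, 1006)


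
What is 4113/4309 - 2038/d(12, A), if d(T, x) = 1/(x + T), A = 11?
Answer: -201975953/4309 ≈ -46873.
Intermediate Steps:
d(T, x) = 1/(T + x)
4113/4309 - 2038/d(12, A) = 4113/4309 - 2038/(1/(12 + 11)) = 4113*(1/4309) - 2038/(1/23) = 4113/4309 - 2038/1/23 = 4113/4309 - 2038*23 = 4113/4309 - 46874 = -201975953/4309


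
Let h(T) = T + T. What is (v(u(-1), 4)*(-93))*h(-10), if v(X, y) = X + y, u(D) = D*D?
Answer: 9300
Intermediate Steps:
h(T) = 2*T
u(D) = D**2
(v(u(-1), 4)*(-93))*h(-10) = (((-1)**2 + 4)*(-93))*(2*(-10)) = ((1 + 4)*(-93))*(-20) = (5*(-93))*(-20) = -465*(-20) = 9300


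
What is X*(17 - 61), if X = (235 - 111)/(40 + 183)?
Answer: -5456/223 ≈ -24.466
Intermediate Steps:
X = 124/223 ≈ 0.55605
X*(17 - 61) = 124*(17 - 61)/223 = (124/223)*(-44) = -5456/223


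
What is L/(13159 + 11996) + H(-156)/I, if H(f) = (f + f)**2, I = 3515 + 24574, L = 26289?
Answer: 39347161/8723195 ≈ 4.5106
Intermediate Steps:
I = 28089
H(f) = 4*f**2 (H(f) = (2*f)**2 = 4*f**2)
L/(13159 + 11996) + H(-156)/I = 26289/(13159 + 11996) + (4*(-156)**2)/28089 = 26289/25155 + (4*24336)*(1/28089) = 26289*(1/25155) + 97344*(1/28089) = 2921/2795 + 10816/3121 = 39347161/8723195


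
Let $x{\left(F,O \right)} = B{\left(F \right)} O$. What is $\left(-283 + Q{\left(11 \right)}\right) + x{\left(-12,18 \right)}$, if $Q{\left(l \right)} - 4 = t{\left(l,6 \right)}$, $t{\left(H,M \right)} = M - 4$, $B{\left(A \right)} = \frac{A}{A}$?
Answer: $-259$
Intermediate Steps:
$B{\left(A \right)} = 1$
$x{\left(F,O \right)} = O$ ($x{\left(F,O \right)} = 1 O = O$)
$t{\left(H,M \right)} = -4 + M$ ($t{\left(H,M \right)} = M - 4 = -4 + M$)
$Q{\left(l \right)} = 6$ ($Q{\left(l \right)} = 4 + \left(-4 + 6\right) = 4 + 2 = 6$)
$\left(-283 + Q{\left(11 \right)}\right) + x{\left(-12,18 \right)} = \left(-283 + 6\right) + 18 = -277 + 18 = -259$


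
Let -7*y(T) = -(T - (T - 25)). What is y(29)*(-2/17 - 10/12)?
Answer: -2425/714 ≈ -3.3964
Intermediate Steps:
y(T) = 25/7 (y(T) = -(-1)*(T - (T - 25))/7 = -(-1)*(T - (-25 + T))/7 = -(-1)*(T + (25 - T))/7 = -(-1)*25/7 = -⅐*(-25) = 25/7)
y(29)*(-2/17 - 10/12) = 25*(-2/17 - 10/12)/7 = 25*(-2*1/17 - 10*1/12)/7 = 25*(-2/17 - ⅚)/7 = (25/7)*(-97/102) = -2425/714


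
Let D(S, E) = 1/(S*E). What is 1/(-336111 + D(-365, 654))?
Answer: -238710/80233056811 ≈ -2.9752e-6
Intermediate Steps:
D(S, E) = 1/(E*S)
1/(-336111 + D(-365, 654)) = 1/(-336111 + 1/(654*(-365))) = 1/(-336111 + (1/654)*(-1/365)) = 1/(-336111 - 1/238710) = 1/(-80233056811/238710) = -238710/80233056811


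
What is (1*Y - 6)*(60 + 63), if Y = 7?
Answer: 123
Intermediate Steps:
(1*Y - 6)*(60 + 63) = (1*7 - 6)*(60 + 63) = (7 - 6)*123 = 1*123 = 123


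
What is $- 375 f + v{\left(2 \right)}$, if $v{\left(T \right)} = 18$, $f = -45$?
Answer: $16893$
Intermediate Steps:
$- 375 f + v{\left(2 \right)} = \left(-375\right) \left(-45\right) + 18 = 16875 + 18 = 16893$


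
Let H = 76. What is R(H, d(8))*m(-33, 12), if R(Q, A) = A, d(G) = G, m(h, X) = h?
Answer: -264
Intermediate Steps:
R(H, d(8))*m(-33, 12) = 8*(-33) = -264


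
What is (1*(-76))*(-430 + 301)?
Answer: 9804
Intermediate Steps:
(1*(-76))*(-430 + 301) = -76*(-129) = 9804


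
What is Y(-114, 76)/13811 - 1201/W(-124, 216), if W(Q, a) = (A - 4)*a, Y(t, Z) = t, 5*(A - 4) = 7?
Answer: -11872489/2983176 ≈ -3.9798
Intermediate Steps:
A = 27/5 (A = 4 + (1/5)*7 = 4 + 7/5 = 27/5 ≈ 5.4000)
W(Q, a) = 7*a/5 (W(Q, a) = (27/5 - 4)*a = 7*a/5)
Y(-114, 76)/13811 - 1201/W(-124, 216) = -114/13811 - 1201/((7/5)*216) = -114*1/13811 - 1201/1512/5 = -114/13811 - 1201*5/1512 = -114/13811 - 6005/1512 = -11872489/2983176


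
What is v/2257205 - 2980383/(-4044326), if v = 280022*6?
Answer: 13522336940547/9128872868830 ≈ 1.4813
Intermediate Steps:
v = 1680132
v/2257205 - 2980383/(-4044326) = 1680132/2257205 - 2980383/(-4044326) = 1680132*(1/2257205) - 2980383*(-1/4044326) = 1680132/2257205 + 2980383/4044326 = 13522336940547/9128872868830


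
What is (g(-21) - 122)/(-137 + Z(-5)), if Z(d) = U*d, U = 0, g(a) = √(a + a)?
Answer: 122/137 - I*√42/137 ≈ 0.89051 - 0.047305*I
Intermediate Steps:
g(a) = √2*√a (g(a) = √(2*a) = √2*√a)
Z(d) = 0 (Z(d) = 0*d = 0)
(g(-21) - 122)/(-137 + Z(-5)) = (√2*√(-21) - 122)/(-137 + 0) = (√2*(I*√21) - 122)/(-137) = (I*√42 - 122)*(-1/137) = (-122 + I*√42)*(-1/137) = 122/137 - I*√42/137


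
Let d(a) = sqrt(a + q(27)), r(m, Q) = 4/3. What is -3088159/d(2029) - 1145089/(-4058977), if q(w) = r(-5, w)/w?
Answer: 1145089/4058977 - 27793431*sqrt(164353)/164353 ≈ -68557.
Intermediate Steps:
r(m, Q) = 4/3 (r(m, Q) = 4*(1/3) = 4/3)
q(w) = 4/(3*w)
d(a) = sqrt(4/81 + a) (d(a) = sqrt(a + (4/3)/27) = sqrt(a + (4/3)*(1/27)) = sqrt(a + 4/81) = sqrt(4/81 + a))
-3088159/d(2029) - 1145089/(-4058977) = -3088159*9/sqrt(4 + 81*2029) - 1145089/(-4058977) = -3088159*9/sqrt(4 + 164349) - 1145089*(-1/4058977) = -3088159*9*sqrt(164353)/164353 + 1145089/4058977 = -27793431*sqrt(164353)/164353 + 1145089/4058977 = 1145089/4058977 - 27793431*sqrt(164353)/164353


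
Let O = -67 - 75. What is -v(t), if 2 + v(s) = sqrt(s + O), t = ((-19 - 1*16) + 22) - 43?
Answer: 2 - 3*I*sqrt(22) ≈ 2.0 - 14.071*I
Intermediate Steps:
O = -142
t = -56 (t = ((-19 - 16) + 22) - 43 = (-35 + 22) - 43 = -13 - 43 = -56)
v(s) = -2 + sqrt(-142 + s) (v(s) = -2 + sqrt(s - 142) = -2 + sqrt(-142 + s))
-v(t) = -(-2 + sqrt(-142 - 56)) = -(-2 + sqrt(-198)) = -(-2 + 3*I*sqrt(22)) = 2 - 3*I*sqrt(22)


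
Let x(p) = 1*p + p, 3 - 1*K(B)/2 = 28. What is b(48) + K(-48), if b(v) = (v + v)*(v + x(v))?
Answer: 13774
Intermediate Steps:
K(B) = -50 (K(B) = 6 - 2*28 = 6 - 56 = -50)
x(p) = 2*p (x(p) = p + p = 2*p)
b(v) = 6*v**2 (b(v) = (v + v)*(v + 2*v) = (2*v)*(3*v) = 6*v**2)
b(48) + K(-48) = 6*48**2 - 50 = 6*2304 - 50 = 13824 - 50 = 13774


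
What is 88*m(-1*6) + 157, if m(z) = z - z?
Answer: 157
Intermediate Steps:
m(z) = 0
88*m(-1*6) + 157 = 88*0 + 157 = 0 + 157 = 157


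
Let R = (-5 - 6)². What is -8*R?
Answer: -968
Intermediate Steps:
R = 121 (R = (-11)² = 121)
-8*R = -8*121 = -968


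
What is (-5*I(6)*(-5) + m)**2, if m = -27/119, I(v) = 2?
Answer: 35081929/14161 ≈ 2477.4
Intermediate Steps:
m = -27/119 (m = -27*1/119 = -27/119 ≈ -0.22689)
(-5*I(6)*(-5) + m)**2 = (-5*2*(-5) - 27/119)**2 = (-10*(-5) - 27/119)**2 = (50 - 27/119)**2 = (5923/119)**2 = 35081929/14161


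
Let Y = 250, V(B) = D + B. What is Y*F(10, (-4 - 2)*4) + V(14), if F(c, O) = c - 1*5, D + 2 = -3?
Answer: 1259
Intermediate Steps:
D = -5 (D = -2 - 3 = -5)
F(c, O) = -5 + c (F(c, O) = c - 5 = -5 + c)
V(B) = -5 + B
Y*F(10, (-4 - 2)*4) + V(14) = 250*(-5 + 10) + (-5 + 14) = 250*5 + 9 = 1250 + 9 = 1259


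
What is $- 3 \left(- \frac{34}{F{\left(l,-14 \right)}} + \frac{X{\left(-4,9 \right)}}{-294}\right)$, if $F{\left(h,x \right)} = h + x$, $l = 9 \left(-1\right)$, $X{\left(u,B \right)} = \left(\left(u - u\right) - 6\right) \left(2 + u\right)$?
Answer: $- \frac{4860}{1127} \approx -4.3123$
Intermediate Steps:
$X{\left(u,B \right)} = -12 - 6 u$ ($X{\left(u,B \right)} = \left(0 - 6\right) \left(2 + u\right) = - 6 \left(2 + u\right) = -12 - 6 u$)
$l = -9$
$- 3 \left(- \frac{34}{F{\left(l,-14 \right)}} + \frac{X{\left(-4,9 \right)}}{-294}\right) = - 3 \left(- \frac{34}{-9 - 14} + \frac{-12 - -24}{-294}\right) = - 3 \left(- \frac{34}{-23} + \left(-12 + 24\right) \left(- \frac{1}{294}\right)\right) = - 3 \left(\left(-34\right) \left(- \frac{1}{23}\right) + 12 \left(- \frac{1}{294}\right)\right) = - 3 \left(\frac{34}{23} - \frac{2}{49}\right) = \left(-3\right) \frac{1620}{1127} = - \frac{4860}{1127}$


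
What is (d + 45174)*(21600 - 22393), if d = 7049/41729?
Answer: -1494862805735/41729 ≈ -3.5823e+7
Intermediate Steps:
d = 7049/41729 (d = 7049*(1/41729) = 7049/41729 ≈ 0.16892)
(d + 45174)*(21600 - 22393) = (7049/41729 + 45174)*(21600 - 22393) = (1885072895/41729)*(-793) = -1494862805735/41729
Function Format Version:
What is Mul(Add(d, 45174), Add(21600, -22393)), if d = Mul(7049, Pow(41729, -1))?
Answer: Rational(-1494862805735, 41729) ≈ -3.5823e+7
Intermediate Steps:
d = Rational(7049, 41729) (d = Mul(7049, Rational(1, 41729)) = Rational(7049, 41729) ≈ 0.16892)
Mul(Add(d, 45174), Add(21600, -22393)) = Mul(Add(Rational(7049, 41729), 45174), Add(21600, -22393)) = Mul(Rational(1885072895, 41729), -793) = Rational(-1494862805735, 41729)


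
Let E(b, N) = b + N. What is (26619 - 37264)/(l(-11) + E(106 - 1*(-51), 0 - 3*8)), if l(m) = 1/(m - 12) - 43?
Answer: -244835/2069 ≈ -118.33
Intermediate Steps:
l(m) = -43 + 1/(-12 + m) (l(m) = 1/(-12 + m) - 43 = -43 + 1/(-12 + m))
E(b, N) = N + b
(26619 - 37264)/(l(-11) + E(106 - 1*(-51), 0 - 3*8)) = (26619 - 37264)/((517 - 43*(-11))/(-12 - 11) + ((0 - 3*8) + (106 - 1*(-51)))) = -10645/((517 + 473)/(-23) + ((0 - 24) + (106 + 51))) = -10645/(-1/23*990 + (-24 + 157)) = -10645/(-990/23 + 133) = -10645/2069/23 = -10645*23/2069 = -244835/2069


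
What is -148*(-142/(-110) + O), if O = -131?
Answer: 1055832/55 ≈ 19197.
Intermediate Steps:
-148*(-142/(-110) + O) = -148*(-142/(-110) - 131) = -148*(-142*(-1/110) - 131) = -148*(71/55 - 131) = -148*(-7134/55) = 1055832/55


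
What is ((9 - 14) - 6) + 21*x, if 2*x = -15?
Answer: -337/2 ≈ -168.50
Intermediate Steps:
x = -15/2 (x = (½)*(-15) = -15/2 ≈ -7.5000)
((9 - 14) - 6) + 21*x = ((9 - 14) - 6) + 21*(-15/2) = (-5 - 6) - 315/2 = -11 - 315/2 = -337/2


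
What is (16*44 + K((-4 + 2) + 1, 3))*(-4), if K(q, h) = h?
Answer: -2828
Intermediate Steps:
(16*44 + K((-4 + 2) + 1, 3))*(-4) = (16*44 + 3)*(-4) = (704 + 3)*(-4) = 707*(-4) = -2828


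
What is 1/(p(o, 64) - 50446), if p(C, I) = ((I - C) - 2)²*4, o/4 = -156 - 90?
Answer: 1/4326018 ≈ 2.3116e-7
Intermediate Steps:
o = -984 (o = 4*(-156 - 90) = 4*(-246) = -984)
p(C, I) = 4*(-2 + I - C)² (p(C, I) = (-2 + I - C)²*4 = 4*(-2 + I - C)²)
1/(p(o, 64) - 50446) = 1/(4*(2 - 984 - 1*64)² - 50446) = 1/(4*(2 - 984 - 64)² - 50446) = 1/(4*(-1046)² - 50446) = 1/(4*1094116 - 50446) = 1/(4376464 - 50446) = 1/4326018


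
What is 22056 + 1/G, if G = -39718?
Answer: 876020207/39718 ≈ 22056.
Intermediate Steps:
22056 + 1/G = 22056 + 1/(-39718) = 22056 - 1/39718 = 876020207/39718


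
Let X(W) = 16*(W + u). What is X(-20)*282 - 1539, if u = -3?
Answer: -105315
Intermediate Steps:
X(W) = -48 + 16*W (X(W) = 16*(W - 3) = 16*(-3 + W) = -48 + 16*W)
X(-20)*282 - 1539 = (-48 + 16*(-20))*282 - 1539 = (-48 - 320)*282 - 1539 = -368*282 - 1539 = -103776 - 1539 = -105315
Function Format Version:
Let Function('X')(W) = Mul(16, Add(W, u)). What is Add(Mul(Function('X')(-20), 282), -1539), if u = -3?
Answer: -105315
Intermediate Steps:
Function('X')(W) = Add(-48, Mul(16, W)) (Function('X')(W) = Mul(16, Add(W, -3)) = Mul(16, Add(-3, W)) = Add(-48, Mul(16, W)))
Add(Mul(Function('X')(-20), 282), -1539) = Add(Mul(Add(-48, Mul(16, -20)), 282), -1539) = Add(Mul(Add(-48, -320), 282), -1539) = Add(Mul(-368, 282), -1539) = Add(-103776, -1539) = -105315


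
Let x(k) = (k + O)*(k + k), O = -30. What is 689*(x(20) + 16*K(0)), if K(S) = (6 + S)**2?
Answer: 121264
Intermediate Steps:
x(k) = 2*k*(-30 + k) (x(k) = (k - 30)*(k + k) = (-30 + k)*(2*k) = 2*k*(-30 + k))
689*(x(20) + 16*K(0)) = 689*(2*20*(-30 + 20) + 16*(6 + 0)**2) = 689*(2*20*(-10) + 16*6**2) = 689*(-400 + 16*36) = 689*(-400 + 576) = 689*176 = 121264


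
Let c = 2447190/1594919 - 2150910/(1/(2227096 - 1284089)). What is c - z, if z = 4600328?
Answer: -3235018525230140272/1594919 ≈ -2.0283e+12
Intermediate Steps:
c = -3235011188079606840/1594919 (c = 2447190*(1/1594919) - 2150910/(1/943007) = 2447190/1594919 - 2150910/1/943007 = 2447190/1594919 - 2150910*943007 = 2447190/1594919 - 2028323186370 = -3235011188079606840/1594919 ≈ -2.0283e+12)
c - z = -3235011188079606840/1594919 - 1*4600328 = -3235011188079606840/1594919 - 4600328 = -3235018525230140272/1594919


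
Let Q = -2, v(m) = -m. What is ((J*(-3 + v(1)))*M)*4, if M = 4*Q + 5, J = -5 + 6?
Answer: 48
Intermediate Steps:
J = 1
M = -3 (M = 4*(-2) + 5 = -8 + 5 = -3)
((J*(-3 + v(1)))*M)*4 = ((1*(-3 - 1*1))*(-3))*4 = ((1*(-3 - 1))*(-3))*4 = ((1*(-4))*(-3))*4 = -4*(-3)*4 = 12*4 = 48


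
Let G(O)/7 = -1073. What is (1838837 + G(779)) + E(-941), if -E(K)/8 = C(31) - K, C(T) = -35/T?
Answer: 56538018/31 ≈ 1.8238e+6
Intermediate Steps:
G(O) = -7511 (G(O) = 7*(-1073) = -7511)
E(K) = 280/31 + 8*K (E(K) = -8*(-35/31 - K) = 280/31 + 8*K)
(1838837 + G(779)) + E(-941) = (1838837 - 7511) + (280/31 + 8*(-941)) = 1831326 + (280/31 - 7528) = 1831326 - 233088/31 = 56538018/31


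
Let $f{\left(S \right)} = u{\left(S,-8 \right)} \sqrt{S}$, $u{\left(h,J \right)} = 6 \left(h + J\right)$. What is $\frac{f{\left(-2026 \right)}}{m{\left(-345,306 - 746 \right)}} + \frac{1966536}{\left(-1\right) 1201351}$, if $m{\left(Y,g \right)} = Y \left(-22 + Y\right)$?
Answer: $- \frac{1966536}{1201351} - \frac{4068 i \sqrt{2026}}{42205} \approx -1.6369 - 4.3385 i$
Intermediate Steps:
$u{\left(h,J \right)} = 6 J + 6 h$ ($u{\left(h,J \right)} = 6 \left(J + h\right) = 6 J + 6 h$)
$f{\left(S \right)} = \sqrt{S} \left(-48 + 6 S\right)$ ($f{\left(S \right)} = \left(6 \left(-8\right) + 6 S\right) \sqrt{S} = \left(-48 + 6 S\right) \sqrt{S} = \sqrt{S} \left(-48 + 6 S\right)$)
$\frac{f{\left(-2026 \right)}}{m{\left(-345,306 - 746 \right)}} + \frac{1966536}{\left(-1\right) 1201351} = \frac{6 \sqrt{-2026} \left(-8 - 2026\right)}{\left(-345\right) \left(-22 - 345\right)} + \frac{1966536}{\left(-1\right) 1201351} = \frac{6 i \sqrt{2026} \left(-2034\right)}{\left(-345\right) \left(-367\right)} + \frac{1966536}{-1201351} = \frac{\left(-12204\right) i \sqrt{2026}}{126615} + 1966536 \left(- \frac{1}{1201351}\right) = - 12204 i \sqrt{2026} \cdot \frac{1}{126615} - \frac{1966536}{1201351} = - \frac{4068 i \sqrt{2026}}{42205} - \frac{1966536}{1201351} = - \frac{1966536}{1201351} - \frac{4068 i \sqrt{2026}}{42205}$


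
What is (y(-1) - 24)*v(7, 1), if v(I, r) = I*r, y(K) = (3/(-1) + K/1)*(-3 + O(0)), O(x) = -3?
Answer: 0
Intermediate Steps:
y(K) = 18 - 6*K (y(K) = (3/(-1) + K/1)*(-3 - 3) = (3*(-1) + K*1)*(-6) = (-3 + K)*(-6) = 18 - 6*K)
(y(-1) - 24)*v(7, 1) = ((18 - 6*(-1)) - 24)*(7*1) = ((18 + 6) - 24)*7 = (24 - 24)*7 = 0*7 = 0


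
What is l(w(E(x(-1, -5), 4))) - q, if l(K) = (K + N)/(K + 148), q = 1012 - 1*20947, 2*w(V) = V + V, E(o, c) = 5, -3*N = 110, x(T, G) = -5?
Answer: 9150070/459 ≈ 19935.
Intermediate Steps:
N = -110/3 (N = -1/3*110 = -110/3 ≈ -36.667)
w(V) = V (w(V) = (V + V)/2 = (2*V)/2 = V)
q = -19935 (q = 1012 - 20947 = -19935)
l(K) = (-110/3 + K)/(148 + K) (l(K) = (K - 110/3)/(K + 148) = (-110/3 + K)/(148 + K))
l(w(E(x(-1, -5), 4))) - q = (-110/3 + 5)/(148 + 5) - 1*(-19935) = -95/3/153 + 19935 = (1/153)*(-95/3) + 19935 = -95/459 + 19935 = 9150070/459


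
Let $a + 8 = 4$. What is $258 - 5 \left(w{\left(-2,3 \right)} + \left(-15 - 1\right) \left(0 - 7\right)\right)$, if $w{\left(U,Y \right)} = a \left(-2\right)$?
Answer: $-342$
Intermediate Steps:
$a = -4$ ($a = -8 + 4 = -4$)
$w{\left(U,Y \right)} = 8$ ($w{\left(U,Y \right)} = \left(-4\right) \left(-2\right) = 8$)
$258 - 5 \left(w{\left(-2,3 \right)} + \left(-15 - 1\right) \left(0 - 7\right)\right) = 258 - 5 \left(8 + \left(-15 - 1\right) \left(0 - 7\right)\right) = 258 - 5 \left(8 - -112\right) = 258 - 5 \left(8 + 112\right) = 258 - 600 = -342$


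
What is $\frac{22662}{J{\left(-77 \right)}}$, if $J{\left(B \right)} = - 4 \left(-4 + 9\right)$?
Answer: $- \frac{11331}{10} \approx -1133.1$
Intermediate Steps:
$J{\left(B \right)} = -20$ ($J{\left(B \right)} = \left(-4\right) 5 = -20$)
$\frac{22662}{J{\left(-77 \right)}} = \frac{22662}{-20} = 22662 \left(- \frac{1}{20}\right) = - \frac{11331}{10}$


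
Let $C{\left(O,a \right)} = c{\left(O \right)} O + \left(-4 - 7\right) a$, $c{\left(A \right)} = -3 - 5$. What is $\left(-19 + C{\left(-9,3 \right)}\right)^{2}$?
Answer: $400$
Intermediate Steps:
$c{\left(A \right)} = -8$ ($c{\left(A \right)} = -3 - 5 = -8$)
$C{\left(O,a \right)} = - 11 a - 8 O$ ($C{\left(O,a \right)} = - 8 O + \left(-4 - 7\right) a = - 8 O - 11 a = - 11 a - 8 O$)
$\left(-19 + C{\left(-9,3 \right)}\right)^{2} = \left(-19 - -39\right)^{2} = \left(-19 + \left(-33 + 72\right)\right)^{2} = \left(-19 + 39\right)^{2} = 20^{2} = 400$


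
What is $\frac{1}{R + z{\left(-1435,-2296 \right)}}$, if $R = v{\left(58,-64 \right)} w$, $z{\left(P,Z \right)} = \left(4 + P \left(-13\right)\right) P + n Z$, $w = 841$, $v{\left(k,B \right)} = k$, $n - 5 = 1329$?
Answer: $- \frac{1}{29789751} \approx -3.3569 \cdot 10^{-8}$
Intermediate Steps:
$n = 1334$ ($n = 5 + 1329 = 1334$)
$z{\left(P,Z \right)} = 1334 Z + P \left(4 - 13 P\right)$ ($z{\left(P,Z \right)} = \left(4 + P \left(-13\right)\right) P + 1334 Z = \left(4 - 13 P\right) P + 1334 Z = P \left(4 - 13 P\right) + 1334 Z = 1334 Z + P \left(4 - 13 P\right)$)
$R = 48778$ ($R = 58 \cdot 841 = 48778$)
$\frac{1}{R + z{\left(-1435,-2296 \right)}} = \frac{1}{48778 + \left(- 13 \left(-1435\right)^{2} + 4 \left(-1435\right) + 1334 \left(-2296\right)\right)} = \frac{1}{48778 - 29838529} = \frac{1}{-29789751} = - \frac{1}{29789751}$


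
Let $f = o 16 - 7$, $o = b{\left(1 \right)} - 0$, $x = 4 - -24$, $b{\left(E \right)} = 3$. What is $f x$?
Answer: $1148$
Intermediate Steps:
$x = 28$ ($x = 4 + 24 = 28$)
$o = 3$ ($o = 3 - 0 = 3 + 0 = 3$)
$f = 41$ ($f = 3 \cdot 16 - 7 = 48 - 7 = 41$)
$f x = 41 \cdot 28 = 1148$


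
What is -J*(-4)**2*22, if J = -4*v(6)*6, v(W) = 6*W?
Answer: 304128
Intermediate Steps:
J = -864 (J = -24*6*6 = -4*36*6 = -144*6 = -864)
-J*(-4)**2*22 = -(-864*(-4)**2)*22 = -(-864*16)*22 = -(-13824)*22 = -1*(-304128) = 304128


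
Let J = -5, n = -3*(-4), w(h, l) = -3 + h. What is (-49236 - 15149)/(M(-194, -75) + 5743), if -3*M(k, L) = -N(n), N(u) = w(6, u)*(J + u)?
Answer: -12877/1150 ≈ -11.197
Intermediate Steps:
n = 12
N(u) = -15 + 3*u (N(u) = (-3 + 6)*(-5 + u) = 3*(-5 + u) = -15 + 3*u)
M(k, L) = 7 (M(k, L) = -(-1)*(-15 + 3*12)/3 = -(-1)*(-15 + 36)/3 = -(-1)*21/3 = -⅓*(-21) = 7)
(-49236 - 15149)/(M(-194, -75) + 5743) = (-49236 - 15149)/(7 + 5743) = -64385/5750 = -64385*1/5750 = -12877/1150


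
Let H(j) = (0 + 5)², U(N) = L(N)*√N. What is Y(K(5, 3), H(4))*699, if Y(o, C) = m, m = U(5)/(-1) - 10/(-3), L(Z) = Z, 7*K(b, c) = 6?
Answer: 2330 - 3495*√5 ≈ -5485.1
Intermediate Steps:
K(b, c) = 6/7 (K(b, c) = (⅐)*6 = 6/7)
U(N) = N^(3/2) (U(N) = N*√N = N^(3/2))
H(j) = 25 (H(j) = 5² = 25)
m = 10/3 - 5*√5 (m = 5^(3/2)/(-1) - 10/(-3) = (5*√5)*(-1) - 10*(-⅓) = -5*√5 + 10/3 = 10/3 - 5*√5 ≈ -7.8470)
Y(o, C) = 10/3 - 5*√5
Y(K(5, 3), H(4))*699 = (10/3 - 5*√5)*699 = 2330 - 3495*√5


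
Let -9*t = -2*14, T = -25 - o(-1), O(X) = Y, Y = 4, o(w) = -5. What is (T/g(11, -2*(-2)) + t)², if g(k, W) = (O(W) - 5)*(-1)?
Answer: 23104/81 ≈ 285.23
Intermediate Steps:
O(X) = 4
g(k, W) = 1 (g(k, W) = (4 - 5)*(-1) = -1*(-1) = 1)
T = -20 (T = -25 - 1*(-5) = -25 + 5 = -20)
t = 28/9 (t = -(-2)*14/9 = -⅑*(-28) = 28/9 ≈ 3.1111)
(T/g(11, -2*(-2)) + t)² = (-20/1 + 28/9)² = (-20*1 + 28/9)² = (-20 + 28/9)² = (-152/9)² = 23104/81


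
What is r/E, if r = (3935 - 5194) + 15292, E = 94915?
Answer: 14033/94915 ≈ 0.14785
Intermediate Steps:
r = 14033 (r = -1259 + 15292 = 14033)
r/E = 14033/94915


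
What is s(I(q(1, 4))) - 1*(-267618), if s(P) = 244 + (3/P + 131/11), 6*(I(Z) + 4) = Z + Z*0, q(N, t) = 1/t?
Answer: 279927443/1045 ≈ 2.6787e+5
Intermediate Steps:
I(Z) = -4 + Z/6 (I(Z) = -4 + (Z + Z*0)/6 = -4 + (Z + 0)/6 = -4 + Z/6)
s(P) = 2815/11 + 3/P (s(P) = 244 + (3/P + 131*(1/11)) = 244 + (3/P + 131/11) = 244 + (131/11 + 3/P) = 2815/11 + 3/P)
s(I(q(1, 4))) - 1*(-267618) = (2815/11 + 3/(-4 + (1/6)/4)) - 1*(-267618) = (2815/11 + 3/(-4 + (1/6)*(1/4))) + 267618 = (2815/11 + 3/(-4 + 1/24)) + 267618 = (2815/11 + 3/(-95/24)) + 267618 = (2815/11 + 3*(-24/95)) + 267618 = (2815/11 - 72/95) + 267618 = 266633/1045 + 267618 = 279927443/1045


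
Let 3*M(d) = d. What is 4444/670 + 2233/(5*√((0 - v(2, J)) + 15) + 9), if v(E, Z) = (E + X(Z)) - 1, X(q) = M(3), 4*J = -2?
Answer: -6190327/81740 + 11165*√13/244 ≈ 89.252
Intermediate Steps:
M(d) = d/3
J = -½ (J = (¼)*(-2) = -½ ≈ -0.50000)
X(q) = 1 (X(q) = (⅓)*3 = 1)
v(E, Z) = E (v(E, Z) = (E + 1) - 1 = (1 + E) - 1 = E)
4444/670 + 2233/(5*√((0 - v(2, J)) + 15) + 9) = 4444/670 + 2233/(5*√((0 - 1*2) + 15) + 9) = 4444*(1/670) + 2233/(5*√((0 - 2) + 15) + 9) = 2222/335 + 2233/(5*√(-2 + 15) + 9) = 2222/335 + 2233/(5*√13 + 9) = 2222/335 + 2233/(9 + 5*√13)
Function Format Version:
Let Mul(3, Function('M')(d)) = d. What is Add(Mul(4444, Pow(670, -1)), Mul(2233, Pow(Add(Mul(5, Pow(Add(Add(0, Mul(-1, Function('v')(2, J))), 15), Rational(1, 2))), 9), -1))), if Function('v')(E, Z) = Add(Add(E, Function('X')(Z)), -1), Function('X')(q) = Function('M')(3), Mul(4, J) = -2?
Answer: Add(Rational(-6190327, 81740), Mul(Rational(11165, 244), Pow(13, Rational(1, 2)))) ≈ 89.252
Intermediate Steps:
Function('M')(d) = Mul(Rational(1, 3), d)
J = Rational(-1, 2) (J = Mul(Rational(1, 4), -2) = Rational(-1, 2) ≈ -0.50000)
Function('X')(q) = 1 (Function('X')(q) = Mul(Rational(1, 3), 3) = 1)
Function('v')(E, Z) = E (Function('v')(E, Z) = Add(Add(E, 1), -1) = Add(Add(1, E), -1) = E)
Add(Mul(4444, Pow(670, -1)), Mul(2233, Pow(Add(Mul(5, Pow(Add(Add(0, Mul(-1, Function('v')(2, J))), 15), Rational(1, 2))), 9), -1))) = Add(Mul(4444, Pow(670, -1)), Mul(2233, Pow(Add(Mul(5, Pow(Add(Add(0, Mul(-1, 2)), 15), Rational(1, 2))), 9), -1))) = Add(Mul(4444, Rational(1, 670)), Mul(2233, Pow(Add(Mul(5, Pow(Add(Add(0, -2), 15), Rational(1, 2))), 9), -1))) = Add(Rational(2222, 335), Mul(2233, Pow(Add(Mul(5, Pow(Add(-2, 15), Rational(1, 2))), 9), -1))) = Add(Rational(2222, 335), Mul(2233, Pow(Add(Mul(5, Pow(13, Rational(1, 2))), 9), -1))) = Add(Rational(2222, 335), Mul(2233, Pow(Add(9, Mul(5, Pow(13, Rational(1, 2)))), -1)))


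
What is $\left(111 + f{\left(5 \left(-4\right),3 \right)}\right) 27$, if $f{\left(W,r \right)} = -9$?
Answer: $2754$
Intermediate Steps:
$\left(111 + f{\left(5 \left(-4\right),3 \right)}\right) 27 = \left(111 - 9\right) 27 = 102 \cdot 27 = 2754$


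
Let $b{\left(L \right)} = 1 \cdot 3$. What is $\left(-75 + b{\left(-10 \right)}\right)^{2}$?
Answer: $5184$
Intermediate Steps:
$b{\left(L \right)} = 3$
$\left(-75 + b{\left(-10 \right)}\right)^{2} = \left(-75 + 3\right)^{2} = \left(-72\right)^{2} = 5184$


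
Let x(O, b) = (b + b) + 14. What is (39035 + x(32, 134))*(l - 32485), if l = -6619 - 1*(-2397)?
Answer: -1443209119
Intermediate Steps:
x(O, b) = 14 + 2*b (x(O, b) = 2*b + 14 = 14 + 2*b)
l = -4222 (l = -6619 + 2397 = -4222)
(39035 + x(32, 134))*(l - 32485) = (39035 + (14 + 2*134))*(-4222 - 32485) = (39035 + (14 + 268))*(-36707) = (39035 + 282)*(-36707) = 39317*(-36707) = -1443209119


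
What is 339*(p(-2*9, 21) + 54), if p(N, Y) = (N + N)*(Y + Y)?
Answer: -494262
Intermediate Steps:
p(N, Y) = 4*N*Y (p(N, Y) = (2*N)*(2*Y) = 4*N*Y)
339*(p(-2*9, 21) + 54) = 339*(4*(-2*9)*21 + 54) = 339*(4*(-18)*21 + 54) = 339*(-1512 + 54) = 339*(-1458) = -494262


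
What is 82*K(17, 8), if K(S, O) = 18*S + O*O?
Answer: 30340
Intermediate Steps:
K(S, O) = O² + 18*S (K(S, O) = 18*S + O² = O² + 18*S)
82*K(17, 8) = 82*(8² + 18*17) = 82*(64 + 306) = 82*370 = 30340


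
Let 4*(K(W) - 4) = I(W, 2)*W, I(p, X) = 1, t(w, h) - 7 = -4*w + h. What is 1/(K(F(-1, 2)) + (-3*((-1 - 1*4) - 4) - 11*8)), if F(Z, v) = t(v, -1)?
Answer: -2/115 ≈ -0.017391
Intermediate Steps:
t(w, h) = 7 + h - 4*w (t(w, h) = 7 + (-4*w + h) = 7 + (h - 4*w) = 7 + h - 4*w)
F(Z, v) = 6 - 4*v (F(Z, v) = 7 - 1 - 4*v = 6 - 4*v)
K(W) = 4 + W/4 (K(W) = 4 + (1*W)/4 = 4 + W/4)
1/(K(F(-1, 2)) + (-3*((-1 - 1*4) - 4) - 11*8)) = 1/((4 + (6 - 4*2)/4) + (-3*((-1 - 1*4) - 4) - 11*8)) = 1/((4 + (6 - 8)/4) + (-3*((-1 - 4) - 4) - 88)) = 1/((4 + (¼)*(-2)) + (-3*(-5 - 4) - 88)) = 1/((4 - ½) + (-3*(-9) - 88)) = 1/(7/2 + (27 - 88)) = 1/(7/2 - 61) = 1/(-115/2) = -2/115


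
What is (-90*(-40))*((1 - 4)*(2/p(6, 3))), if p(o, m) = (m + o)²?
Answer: -800/3 ≈ -266.67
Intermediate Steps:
(-90*(-40))*((1 - 4)*(2/p(6, 3))) = (-90*(-40))*((1 - 4)*(2/((3 + 6)²))) = 3600*(-6/(9²)) = 3600*(-6/81) = 3600*(-3*2/81) = 3600*(-2/27) = -800/3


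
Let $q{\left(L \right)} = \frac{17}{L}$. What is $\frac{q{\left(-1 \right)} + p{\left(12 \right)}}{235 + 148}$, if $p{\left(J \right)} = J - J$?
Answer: $- \frac{17}{383} \approx -0.044386$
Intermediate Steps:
$p{\left(J \right)} = 0$
$\frac{q{\left(-1 \right)} + p{\left(12 \right)}}{235 + 148} = \frac{\frac{17}{-1} + 0}{235 + 148} = \frac{17 \left(-1\right) + 0}{383} = \left(-17 + 0\right) \frac{1}{383} = \left(-17\right) \frac{1}{383} = - \frac{17}{383}$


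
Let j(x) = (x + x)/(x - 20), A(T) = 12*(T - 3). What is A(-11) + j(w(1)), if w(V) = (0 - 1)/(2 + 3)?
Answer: -16966/101 ≈ -167.98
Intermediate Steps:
w(V) = -⅕ (w(V) = -1/5 = -1*⅕ = -⅕)
A(T) = -36 + 12*T (A(T) = 12*(-3 + T) = -36 + 12*T)
j(x) = 2*x/(-20 + x) (j(x) = (2*x)/(-20 + x) = 2*x/(-20 + x))
A(-11) + j(w(1)) = (-36 + 12*(-11)) + 2*(-⅕)/(-20 - ⅕) = (-36 - 132) + 2*(-⅕)/(-101/5) = -168 + 2*(-⅕)*(-5/101) = -168 + 2/101 = -16966/101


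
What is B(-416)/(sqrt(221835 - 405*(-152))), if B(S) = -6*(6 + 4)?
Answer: -4*sqrt(283395)/18893 ≈ -0.11271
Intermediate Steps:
B(S) = -60 (B(S) = -6*10 = -60)
B(-416)/(sqrt(221835 - 405*(-152))) = -60/sqrt(221835 - 405*(-152)) = -60/sqrt(221835 + 61560) = -60*sqrt(283395)/283395 = -4*sqrt(283395)/18893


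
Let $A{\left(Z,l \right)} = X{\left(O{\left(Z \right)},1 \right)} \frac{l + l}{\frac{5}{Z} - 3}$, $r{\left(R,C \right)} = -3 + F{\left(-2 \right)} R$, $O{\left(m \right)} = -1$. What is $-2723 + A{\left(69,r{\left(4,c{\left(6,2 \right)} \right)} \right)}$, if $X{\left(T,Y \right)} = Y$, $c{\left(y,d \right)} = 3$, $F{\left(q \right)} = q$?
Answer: $- \frac{274264}{101} \approx -2715.5$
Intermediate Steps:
$r{\left(R,C \right)} = -3 - 2 R$
$A{\left(Z,l \right)} = \frac{2 l}{-3 + \frac{5}{Z}}$ ($A{\left(Z,l \right)} = 1 \frac{l + l}{\frac{5}{Z} - 3} = 1 \frac{2 l}{-3 + \frac{5}{Z}} = \frac{2 l}{-3 + \frac{5}{Z}}$)
$-2723 + A{\left(69,r{\left(4,c{\left(6,2 \right)} \right)} \right)} = -2723 - \frac{138 \left(-3 - 8\right)}{-5 + 3 \cdot 69} = -2723 - \frac{138 \left(-3 - 8\right)}{-5 + 207} = -2723 - 138 \left(-11\right) \frac{1}{202} = -2723 + \frac{759}{101} = - \frac{274264}{101}$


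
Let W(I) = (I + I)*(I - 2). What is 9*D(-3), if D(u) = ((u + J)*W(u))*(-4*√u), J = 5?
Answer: -2160*I*√3 ≈ -3741.2*I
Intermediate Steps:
W(I) = 2*I*(-2 + I) (W(I) = (2*I)*(-2 + I) = 2*I*(-2 + I))
D(u) = -8*u^(3/2)*(-2 + u)*(5 + u) (D(u) = ((u + 5)*(2*u*(-2 + u)))*(-4*√u) = ((5 + u)*(2*u*(-2 + u)))*(-4*√u) = (2*u*(-2 + u)*(5 + u))*(-4*√u) = -8*u^(3/2)*(-2 + u)*(5 + u))
9*D(-3) = 9*(-8*(-3)^(3/2)*(-2 - 3)*(5 - 3)) = 9*(-8*(-3*I*√3)*(-5)*2) = 9*(-240*I*√3) = -2160*I*√3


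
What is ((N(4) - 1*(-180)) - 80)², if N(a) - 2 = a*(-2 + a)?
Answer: 12100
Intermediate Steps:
N(a) = 2 + a*(-2 + a)
((N(4) - 1*(-180)) - 80)² = (((2 + 4² - 2*4) - 1*(-180)) - 80)² = (((2 + 16 - 8) + 180) - 80)² = ((10 + 180) - 80)² = (190 - 80)² = 110² = 12100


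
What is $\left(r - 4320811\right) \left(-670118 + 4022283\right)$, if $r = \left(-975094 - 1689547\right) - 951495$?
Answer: $-26605955940255$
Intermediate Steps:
$r = -3616136$ ($r = -2664641 - 951495 = -3616136$)
$\left(r - 4320811\right) \left(-670118 + 4022283\right) = \left(-3616136 - 4320811\right) \left(-670118 + 4022283\right) = \left(-7936947\right) 3352165 = -26605955940255$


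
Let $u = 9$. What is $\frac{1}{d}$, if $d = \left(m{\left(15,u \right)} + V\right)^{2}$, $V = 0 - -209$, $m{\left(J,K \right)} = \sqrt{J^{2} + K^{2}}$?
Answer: $\frac{43987}{1881390625} - \frac{1254 \sqrt{34}}{1881390625} \approx 1.9494 \cdot 10^{-5}$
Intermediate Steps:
$V = 209$ ($V = 0 + 209 = 209$)
$d = \left(209 + 3 \sqrt{34}\right)^{2}$ ($d = \left(\sqrt{15^{2} + 9^{2}} + 209\right)^{2} = \left(\sqrt{225 + 81} + 209\right)^{2} = \left(\sqrt{306} + 209\right)^{2} = \left(3 \sqrt{34} + 209\right)^{2} = \left(209 + 3 \sqrt{34}\right)^{2} \approx 51299.0$)
$\frac{1}{d} = \frac{1}{43987 + 1254 \sqrt{34}}$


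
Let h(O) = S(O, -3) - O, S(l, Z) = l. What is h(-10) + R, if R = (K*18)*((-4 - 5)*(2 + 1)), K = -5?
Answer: 2430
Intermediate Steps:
h(O) = 0 (h(O) = O - O = 0)
R = 2430 (R = (-5*18)*((-4 - 5)*(2 + 1)) = -(-810)*3 = -90*(-27) = 2430)
h(-10) + R = 0 + 2430 = 2430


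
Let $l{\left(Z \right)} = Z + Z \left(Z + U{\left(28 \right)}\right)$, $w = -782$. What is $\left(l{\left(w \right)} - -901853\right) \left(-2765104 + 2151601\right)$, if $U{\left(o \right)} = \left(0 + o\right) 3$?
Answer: $-887681785221$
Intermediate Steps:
$U{\left(o \right)} = 3 o$ ($U{\left(o \right)} = o 3 = 3 o$)
$l{\left(Z \right)} = Z + Z \left(84 + Z\right)$ ($l{\left(Z \right)} = Z + Z \left(Z + 3 \cdot 28\right) = Z + Z \left(Z + 84\right) = Z + Z \left(84 + Z\right)$)
$\left(l{\left(w \right)} - -901853\right) \left(-2765104 + 2151601\right) = \left(- 782 \left(85 - 782\right) - -901853\right) \left(-2765104 + 2151601\right) = \left(\left(-782\right) \left(-697\right) + \left(-1219632 + 2121485\right)\right) \left(-613503\right) = \left(545054 + 901853\right) \left(-613503\right) = 1446907 \left(-613503\right) = -887681785221$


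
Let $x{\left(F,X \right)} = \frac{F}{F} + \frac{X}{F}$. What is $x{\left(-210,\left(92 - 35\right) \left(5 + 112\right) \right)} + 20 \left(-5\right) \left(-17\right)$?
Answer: $\frac{116847}{70} \approx 1669.2$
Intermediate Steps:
$x{\left(F,X \right)} = 1 + \frac{X}{F}$
$x{\left(-210,\left(92 - 35\right) \left(5 + 112\right) \right)} + 20 \left(-5\right) \left(-17\right) = \frac{-210 + \left(92 - 35\right) \left(5 + 112\right)}{-210} + 20 \left(-5\right) \left(-17\right) = - \frac{-210 + 57 \cdot 117}{210} - -1700 = - \frac{-210 + 6669}{210} + 1700 = \left(- \frac{1}{210}\right) 6459 + 1700 = - \frac{2153}{70} + 1700 = \frac{116847}{70}$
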